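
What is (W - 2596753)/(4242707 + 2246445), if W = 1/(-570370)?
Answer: -1481110008611/3701217626240 ≈ -0.40017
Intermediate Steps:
W = -1/570370 ≈ -1.7532e-6
(W - 2596753)/(4242707 + 2246445) = (-1/570370 - 2596753)/(4242707 + 2246445) = -1481110008611/570370/6489152 = -1481110008611/570370*1/6489152 = -1481110008611/3701217626240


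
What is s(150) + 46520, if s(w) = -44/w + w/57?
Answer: 66294332/1425 ≈ 46522.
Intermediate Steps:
s(w) = -44/w + w/57 (s(w) = -44/w + w*(1/57) = -44/w + w/57)
s(150) + 46520 = (-44/150 + (1/57)*150) + 46520 = (-44*1/150 + 50/19) + 46520 = (-22/75 + 50/19) + 46520 = 3332/1425 + 46520 = 66294332/1425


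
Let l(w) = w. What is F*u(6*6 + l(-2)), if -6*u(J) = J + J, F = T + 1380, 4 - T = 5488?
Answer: 46512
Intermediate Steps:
T = -5484 (T = 4 - 1*5488 = 4 - 5488 = -5484)
F = -4104 (F = -5484 + 1380 = -4104)
u(J) = -J/3 (u(J) = -(J + J)/6 = -J/3)
F*u(6*6 + l(-2)) = -(-1368)*(6*6 - 2) = -(-1368)*(36 - 2) = -(-1368)*34 = -4104*(-34/3) = 46512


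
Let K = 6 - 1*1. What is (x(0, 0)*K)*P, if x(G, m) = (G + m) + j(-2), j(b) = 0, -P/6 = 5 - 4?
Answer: 0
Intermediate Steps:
P = -6 (P = -6*(5 - 4) = -6*1 = -6)
K = 5 (K = 6 - 1 = 5)
x(G, m) = G + m (x(G, m) = (G + m) + 0 = G + m)
(x(0, 0)*K)*P = ((0 + 0)*5)*(-6) = (0*5)*(-6) = 0*(-6) = 0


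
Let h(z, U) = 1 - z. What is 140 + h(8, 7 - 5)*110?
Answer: -630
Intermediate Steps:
140 + h(8, 7 - 5)*110 = 140 + (1 - 1*8)*110 = 140 + (1 - 8)*110 = 140 - 7*110 = 140 - 770 = -630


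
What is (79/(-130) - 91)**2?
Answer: 141824281/16900 ≈ 8392.0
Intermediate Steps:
(79/(-130) - 91)**2 = (79*(-1/130) - 91)**2 = (-79/130 - 91)**2 = (-11909/130)**2 = 141824281/16900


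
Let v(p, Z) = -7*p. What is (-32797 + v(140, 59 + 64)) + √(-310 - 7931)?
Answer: -33777 + I*√8241 ≈ -33777.0 + 90.78*I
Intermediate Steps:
(-32797 + v(140, 59 + 64)) + √(-310 - 7931) = (-32797 - 7*140) + √(-310 - 7931) = (-32797 - 980) + √(-8241) = -33777 + I*√8241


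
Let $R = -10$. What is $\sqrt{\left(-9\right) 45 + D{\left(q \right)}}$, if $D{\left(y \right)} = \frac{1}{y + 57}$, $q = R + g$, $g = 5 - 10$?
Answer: $\frac{i \sqrt{714378}}{42} \approx 20.124 i$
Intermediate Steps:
$g = -5$ ($g = 5 - 10 = -5$)
$q = -15$ ($q = -10 - 5 = -15$)
$D{\left(y \right)} = \frac{1}{57 + y}$
$\sqrt{\left(-9\right) 45 + D{\left(q \right)}} = \sqrt{\left(-9\right) 45 + \frac{1}{57 - 15}} = \sqrt{-405 + \frac{1}{42}} = \sqrt{- \frac{17009}{42}} = \frac{i \sqrt{714378}}{42}$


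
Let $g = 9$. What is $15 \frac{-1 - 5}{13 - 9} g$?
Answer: $- \frac{405}{2} \approx -202.5$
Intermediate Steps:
$15 \frac{-1 - 5}{13 - 9} g = 15 \frac{-1 - 5}{13 - 9} \cdot 9 = 15 \left(- \frac{6}{4}\right) 9 = 15 \left(\left(-6\right) \frac{1}{4}\right) 9 = 15 \left(- \frac{3}{2}\right) 9 = \left(- \frac{45}{2}\right) 9 = - \frac{405}{2}$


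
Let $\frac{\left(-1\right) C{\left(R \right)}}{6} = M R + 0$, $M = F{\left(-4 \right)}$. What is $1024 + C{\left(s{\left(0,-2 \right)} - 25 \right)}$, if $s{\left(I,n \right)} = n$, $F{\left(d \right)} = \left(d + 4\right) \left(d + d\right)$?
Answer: $1024$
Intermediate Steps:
$F{\left(d \right)} = 2 d \left(4 + d\right)$ ($F{\left(d \right)} = \left(4 + d\right) 2 d = 2 d \left(4 + d\right)$)
$M = 0$ ($M = 2 \left(-4\right) \left(4 - 4\right) = 2 \left(-4\right) 0 = 0$)
$C{\left(R \right)} = 0$ ($C{\left(R \right)} = - 6 \left(0 R + 0\right) = - 6 \left(0 + 0\right) = \left(-6\right) 0 = 0$)
$1024 + C{\left(s{\left(0,-2 \right)} - 25 \right)} = 1024 + 0 = 1024$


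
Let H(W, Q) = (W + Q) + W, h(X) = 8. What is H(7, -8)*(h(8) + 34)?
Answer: 252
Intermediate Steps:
H(W, Q) = Q + 2*W (H(W, Q) = (Q + W) + W = Q + 2*W)
H(7, -8)*(h(8) + 34) = (-8 + 2*7)*(8 + 34) = (-8 + 14)*42 = 6*42 = 252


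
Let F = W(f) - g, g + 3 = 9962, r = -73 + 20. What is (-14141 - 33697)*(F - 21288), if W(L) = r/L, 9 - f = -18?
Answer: 13453991012/9 ≈ 1.4949e+9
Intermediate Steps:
r = -53
f = 27 (f = 9 - 1*(-18) = 9 + 18 = 27)
W(L) = -53/L
g = 9959 (g = -3 + 9962 = 9959)
F = -268946/27 (F = -53/27 - 1*9959 = -53*1/27 - 9959 = -53/27 - 9959 = -268946/27 ≈ -9961.0)
(-14141 - 33697)*(F - 21288) = (-14141 - 33697)*(-268946/27 - 21288) = -47838*(-843722/27) = 13453991012/9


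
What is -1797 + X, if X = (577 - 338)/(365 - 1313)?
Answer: -1703795/948 ≈ -1797.3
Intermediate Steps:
X = -239/948 (X = 239/(-948) = 239*(-1/948) = -239/948 ≈ -0.25211)
-1797 + X = -1797 - 239/948 = -1703795/948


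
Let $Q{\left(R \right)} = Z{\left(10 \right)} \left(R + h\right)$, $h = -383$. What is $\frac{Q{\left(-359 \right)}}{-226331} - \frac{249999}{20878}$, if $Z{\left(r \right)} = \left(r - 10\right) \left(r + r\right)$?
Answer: $- \frac{249999}{20878} \approx -11.974$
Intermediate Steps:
$Z{\left(r \right)} = 2 r \left(-10 + r\right)$ ($Z{\left(r \right)} = \left(-10 + r\right) 2 r = 2 r \left(-10 + r\right)$)
$Q{\left(R \right)} = 0$ ($Q{\left(R \right)} = 2 \cdot 10 \left(-10 + 10\right) \left(R - 383\right) = 2 \cdot 10 \cdot 0 \left(-383 + R\right) = 0 \left(-383 + R\right) = 0$)
$\frac{Q{\left(-359 \right)}}{-226331} - \frac{249999}{20878} = \frac{0}{-226331} - \frac{249999}{20878} = 0 \left(- \frac{1}{226331}\right) - \frac{249999}{20878} = 0 - \frac{249999}{20878} = - \frac{249999}{20878}$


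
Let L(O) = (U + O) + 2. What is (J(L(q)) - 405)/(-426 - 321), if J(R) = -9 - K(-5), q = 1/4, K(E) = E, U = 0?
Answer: 409/747 ≈ 0.54752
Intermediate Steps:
q = ¼ (q = 1*(¼) = ¼ ≈ 0.25000)
L(O) = 2 + O (L(O) = (0 + O) + 2 = O + 2 = 2 + O)
J(R) = -4 (J(R) = -9 - 1*(-5) = -9 + 5 = -4)
(J(L(q)) - 405)/(-426 - 321) = (-4 - 405)/(-426 - 321) = -409/(-747) = -409*(-1/747) = 409/747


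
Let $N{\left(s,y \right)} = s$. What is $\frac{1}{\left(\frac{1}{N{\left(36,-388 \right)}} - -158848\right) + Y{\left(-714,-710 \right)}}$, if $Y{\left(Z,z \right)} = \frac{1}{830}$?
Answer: $\frac{14940}{2373189553} \approx 6.2953 \cdot 10^{-6}$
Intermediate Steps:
$Y{\left(Z,z \right)} = \frac{1}{830}$
$\frac{1}{\left(\frac{1}{N{\left(36,-388 \right)}} - -158848\right) + Y{\left(-714,-710 \right)}} = \frac{1}{\left(\frac{1}{36} - -158848\right) + \frac{1}{830}} = \frac{1}{\left(\frac{1}{36} + 158848\right) + \frac{1}{830}} = \frac{1}{\frac{5718529}{36} + \frac{1}{830}} = \frac{1}{\frac{2373189553}{14940}} = \frac{14940}{2373189553}$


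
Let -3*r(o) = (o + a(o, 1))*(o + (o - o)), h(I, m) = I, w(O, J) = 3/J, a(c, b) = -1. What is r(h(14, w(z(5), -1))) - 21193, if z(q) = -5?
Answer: -63761/3 ≈ -21254.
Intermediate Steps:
r(o) = -o*(-1 + o)/3 (r(o) = -(o - 1)*(o + (o - o))/3 = -(-1 + o)*(o + 0)/3 = -(-1 + o)*o/3 = -o*(-1 + o)/3)
r(h(14, w(z(5), -1))) - 21193 = (⅓)*14*(1 - 1*14) - 21193 = (⅓)*14*(1 - 14) - 21193 = (⅓)*14*(-13) - 21193 = -182/3 - 21193 = -63761/3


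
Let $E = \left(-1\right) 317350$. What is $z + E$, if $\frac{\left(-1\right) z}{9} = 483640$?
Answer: $-4670110$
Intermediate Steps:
$z = -4352760$ ($z = \left(-9\right) 483640 = -4352760$)
$E = -317350$
$z + E = -4352760 - 317350 = -4670110$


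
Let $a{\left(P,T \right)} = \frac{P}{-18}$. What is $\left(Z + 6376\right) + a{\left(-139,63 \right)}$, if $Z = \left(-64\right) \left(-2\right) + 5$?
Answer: $\frac{117301}{18} \approx 6516.7$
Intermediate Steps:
$a{\left(P,T \right)} = - \frac{P}{18}$ ($a{\left(P,T \right)} = P \left(- \frac{1}{18}\right) = - \frac{P}{18}$)
$Z = 133$ ($Z = 128 + 5 = 133$)
$\left(Z + 6376\right) + a{\left(-139,63 \right)} = \left(133 + 6376\right) - - \frac{139}{18} = 6509 + \frac{139}{18} = \frac{117301}{18}$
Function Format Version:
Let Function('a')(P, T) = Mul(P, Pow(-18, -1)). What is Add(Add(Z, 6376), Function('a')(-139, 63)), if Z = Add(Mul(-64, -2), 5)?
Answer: Rational(117301, 18) ≈ 6516.7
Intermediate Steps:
Function('a')(P, T) = Mul(Rational(-1, 18), P) (Function('a')(P, T) = Mul(P, Rational(-1, 18)) = Mul(Rational(-1, 18), P))
Z = 133 (Z = Add(128, 5) = 133)
Add(Add(Z, 6376), Function('a')(-139, 63)) = Add(Add(133, 6376), Mul(Rational(-1, 18), -139)) = Add(6509, Rational(139, 18)) = Rational(117301, 18)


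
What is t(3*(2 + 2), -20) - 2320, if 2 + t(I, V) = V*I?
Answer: -2562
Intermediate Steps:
t(I, V) = -2 + I*V (t(I, V) = -2 + V*I = -2 + I*V)
t(3*(2 + 2), -20) - 2320 = (-2 + (3*(2 + 2))*(-20)) - 2320 = (-2 + (3*4)*(-20)) - 2320 = (-2 + 12*(-20)) - 2320 = (-2 - 240) - 2320 = -242 - 2320 = -2562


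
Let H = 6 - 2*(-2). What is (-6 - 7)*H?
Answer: -130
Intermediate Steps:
H = 10 (H = 6 + 4 = 10)
(-6 - 7)*H = (-6 - 7)*10 = -13*10 = -130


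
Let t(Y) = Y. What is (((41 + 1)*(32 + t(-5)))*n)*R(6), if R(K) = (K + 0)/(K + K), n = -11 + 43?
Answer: 18144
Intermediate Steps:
n = 32
R(K) = ½ (R(K) = K/((2*K)) = K*(1/(2*K)) = ½)
(((41 + 1)*(32 + t(-5)))*n)*R(6) = (((41 + 1)*(32 - 5))*32)*(½) = ((42*27)*32)*(½) = (1134*32)*(½) = 36288*(½) = 18144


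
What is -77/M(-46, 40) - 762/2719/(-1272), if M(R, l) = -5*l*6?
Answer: 11134339/172928400 ≈ 0.064387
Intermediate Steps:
M(R, l) = -30*l
-77/M(-46, 40) - 762/2719/(-1272) = -77/((-30*40)) - 762/2719/(-1272) = -77/(-1200) - 762*1/2719*(-1/1272) = -77*(-1/1200) - 762/2719*(-1/1272) = 77/1200 + 127/576428 = 11134339/172928400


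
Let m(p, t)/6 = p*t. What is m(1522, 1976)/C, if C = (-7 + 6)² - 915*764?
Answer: -18044832/699059 ≈ -25.813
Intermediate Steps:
m(p, t) = 6*p*t (m(p, t) = 6*(p*t) = 6*p*t)
C = -699059 (C = (-1)² - 699060 = 1 - 699060 = -699059)
m(1522, 1976)/C = (6*1522*1976)/(-699059) = 18044832*(-1/699059) = -18044832/699059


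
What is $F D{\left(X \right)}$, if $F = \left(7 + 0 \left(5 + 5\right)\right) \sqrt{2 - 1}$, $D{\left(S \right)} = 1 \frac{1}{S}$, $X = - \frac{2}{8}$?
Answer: $-28$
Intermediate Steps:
$X = - \frac{1}{4}$ ($X = \left(-2\right) \frac{1}{8} = - \frac{1}{4} \approx -0.25$)
$D{\left(S \right)} = \frac{1}{S}$
$F = 7$ ($F = \left(7 + 0 \cdot 10\right) \sqrt{1} = \left(7 + 0\right) 1 = 7 \cdot 1 = 7$)
$F D{\left(X \right)} = \frac{7}{- \frac{1}{4}} = 7 \left(-4\right) = -28$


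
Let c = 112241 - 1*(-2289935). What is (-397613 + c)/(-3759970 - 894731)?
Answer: -2004563/4654701 ≈ -0.43065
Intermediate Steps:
c = 2402176 (c = 112241 + 2289935 = 2402176)
(-397613 + c)/(-3759970 - 894731) = (-397613 + 2402176)/(-3759970 - 894731) = 2004563/(-4654701) = 2004563*(-1/4654701) = -2004563/4654701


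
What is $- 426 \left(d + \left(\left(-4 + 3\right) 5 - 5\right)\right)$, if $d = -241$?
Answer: $106926$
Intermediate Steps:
$- 426 \left(d + \left(\left(-4 + 3\right) 5 - 5\right)\right) = - 426 \left(-241 + \left(\left(-4 + 3\right) 5 - 5\right)\right) = - 426 \left(-241 - 10\right) = \left(-426\right) \left(-251\right) = 106926$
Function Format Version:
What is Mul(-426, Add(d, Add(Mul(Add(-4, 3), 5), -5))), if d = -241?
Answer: 106926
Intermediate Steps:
Mul(-426, Add(d, Add(Mul(Add(-4, 3), 5), -5))) = Mul(-426, Add(-241, Add(Mul(Add(-4, 3), 5), -5))) = Mul(-426, Add(-241, Add(Mul(-1, 5), -5))) = Mul(-426, Add(-241, Add(-5, -5))) = Mul(-426, Add(-241, -10)) = Mul(-426, -251) = 106926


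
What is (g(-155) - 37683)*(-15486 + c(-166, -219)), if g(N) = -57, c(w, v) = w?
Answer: 590706480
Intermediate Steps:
(g(-155) - 37683)*(-15486 + c(-166, -219)) = (-57 - 37683)*(-15486 - 166) = -37740*(-15652) = 590706480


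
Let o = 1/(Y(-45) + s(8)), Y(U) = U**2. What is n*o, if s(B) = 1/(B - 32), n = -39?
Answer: -936/48599 ≈ -0.019260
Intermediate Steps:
s(B) = 1/(-32 + B)
o = 24/48599 (o = 1/((-45)**2 + 1/(-32 + 8)) = 1/(2025 + 1/(-24)) = 1/(2025 - 1/24) = 1/(48599/24) = 24/48599 ≈ 0.00049384)
n*o = -39*24/48599 = -936/48599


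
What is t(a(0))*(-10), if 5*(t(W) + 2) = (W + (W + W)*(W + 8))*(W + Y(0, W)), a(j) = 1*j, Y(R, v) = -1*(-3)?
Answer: 20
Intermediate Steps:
Y(R, v) = 3
a(j) = j
t(W) = -2 + (3 + W)*(W + 2*W*(8 + W))/5 (t(W) = -2 + ((W + (W + W)*(W + 8))*(W + 3))/5 = -2 + ((W + (2*W)*(8 + W))*(3 + W))/5 = -2 + ((W + 2*W*(8 + W))*(3 + W))/5 = -2 + ((3 + W)*(W + 2*W*(8 + W)))/5 = -2 + (3 + W)*(W + 2*W*(8 + W))/5)
t(a(0))*(-10) = (-2 + (2/5)*0**3 + (23/5)*0**2 + (51/5)*0)*(-10) = (-2 + (2/5)*0 + (23/5)*0 + 0)*(-10) = (-2 + 0 + 0 + 0)*(-10) = -2*(-10) = 20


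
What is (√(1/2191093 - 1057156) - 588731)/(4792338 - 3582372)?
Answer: -588731/1209966 + I*√5075288119733207151/2651148032838 ≈ -0.48657 + 0.00084976*I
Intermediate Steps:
(√(1/2191093 - 1057156) - 588731)/(4792338 - 3582372) = (√(1/2191093 - 1057156) - 588731)/1209966 = (√(-2316327111507/2191093) - 588731)*(1/1209966) = (I*√5075288119733207151/2191093 - 588731)*(1/1209966) = (-588731 + I*√5075288119733207151/2191093)*(1/1209966) = -588731/1209966 + I*√5075288119733207151/2651148032838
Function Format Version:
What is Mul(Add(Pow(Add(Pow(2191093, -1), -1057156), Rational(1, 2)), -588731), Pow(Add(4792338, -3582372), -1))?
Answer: Add(Rational(-588731, 1209966), Mul(Rational(1, 2651148032838), I, Pow(5075288119733207151, Rational(1, 2)))) ≈ Add(-0.48657, Mul(0.00084976, I))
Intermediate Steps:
Mul(Add(Pow(Add(Pow(2191093, -1), -1057156), Rational(1, 2)), -588731), Pow(Add(4792338, -3582372), -1)) = Mul(Add(Pow(Add(Rational(1, 2191093), -1057156), Rational(1, 2)), -588731), Pow(1209966, -1)) = Mul(Add(Pow(Rational(-2316327111507, 2191093), Rational(1, 2)), -588731), Rational(1, 1209966)) = Mul(Add(Mul(Rational(1, 2191093), I, Pow(5075288119733207151, Rational(1, 2))), -588731), Rational(1, 1209966)) = Mul(Add(-588731, Mul(Rational(1, 2191093), I, Pow(5075288119733207151, Rational(1, 2)))), Rational(1, 1209966)) = Add(Rational(-588731, 1209966), Mul(Rational(1, 2651148032838), I, Pow(5075288119733207151, Rational(1, 2))))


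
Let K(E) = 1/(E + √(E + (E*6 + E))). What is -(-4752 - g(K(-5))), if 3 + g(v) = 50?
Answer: 4799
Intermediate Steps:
K(E) = 1/(E + 2*√2*√E) (K(E) = 1/(E + √(E + (6*E + E))) = 1/(E + √(E + 7*E)) = 1/(E + √(8*E)) = 1/(E + 2*√2*√E))
g(v) = 47 (g(v) = -3 + 50 = 47)
-(-4752 - g(K(-5))) = -(-4752 - 1*47) = -(-4752 - 47) = -1*(-4799) = 4799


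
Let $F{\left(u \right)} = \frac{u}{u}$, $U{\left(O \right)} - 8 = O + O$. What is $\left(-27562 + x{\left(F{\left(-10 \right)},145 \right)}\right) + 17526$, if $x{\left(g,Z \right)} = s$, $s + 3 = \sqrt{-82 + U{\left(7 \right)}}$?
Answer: $-10039 + 2 i \sqrt{15} \approx -10039.0 + 7.746 i$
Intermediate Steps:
$U{\left(O \right)} = 8 + 2 O$ ($U{\left(O \right)} = 8 + \left(O + O\right) = 8 + 2 O$)
$F{\left(u \right)} = 1$
$s = -3 + 2 i \sqrt{15}$ ($s = -3 + \sqrt{-82 + \left(8 + 2 \cdot 7\right)} = -3 + \sqrt{-82 + \left(8 + 14\right)} = -3 + \sqrt{-82 + 22} = -3 + \sqrt{-60} = -3 + 2 i \sqrt{15} \approx -3.0 + 7.746 i$)
$x{\left(g,Z \right)} = -3 + 2 i \sqrt{15}$
$\left(-27562 + x{\left(F{\left(-10 \right)},145 \right)}\right) + 17526 = \left(-27562 - \left(3 - 2 i \sqrt{15}\right)\right) + 17526 = \left(-27565 + 2 i \sqrt{15}\right) + 17526 = -10039 + 2 i \sqrt{15}$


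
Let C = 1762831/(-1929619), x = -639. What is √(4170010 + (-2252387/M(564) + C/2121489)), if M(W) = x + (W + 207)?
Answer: √3742690257648937808834327893480393/30020213539734 ≈ 2037.9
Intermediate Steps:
C = -1762831/1929619 (C = 1762831*(-1/1929619) = -1762831/1929619 ≈ -0.91356)
M(W) = -432 + W (M(W) = -639 + (W + 207) = -639 + (207 + W) = -432 + W)
√(4170010 + (-2252387/M(564) + C/2121489)) = √(4170010 + (-2252387/(-432 + 564) - 1762831/1929619/2121489)) = √(4170010 + (-2252387/132 - 1762831/1929619*1/2121489)) = √(4170010 + (-2252387*1/132 - 1762831/4093665482691)) = √(4170010 + (-2252387/132 - 1762831/4093665482691)) = √(4170010 - 3073506305264875703/180121281238404) = √(748034037671692188337/180121281238404) = √3742690257648937808834327893480393/30020213539734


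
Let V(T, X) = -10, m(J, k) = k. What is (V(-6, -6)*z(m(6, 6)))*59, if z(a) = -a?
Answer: 3540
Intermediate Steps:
(V(-6, -6)*z(m(6, 6)))*59 = -(-10)*6*59 = -10*(-6)*59 = 60*59 = 3540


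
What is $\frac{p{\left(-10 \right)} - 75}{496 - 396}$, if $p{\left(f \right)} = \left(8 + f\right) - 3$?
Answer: $- \frac{4}{5} \approx -0.8$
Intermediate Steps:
$p{\left(f \right)} = 5 + f$
$\frac{p{\left(-10 \right)} - 75}{496 - 396} = \frac{\left(5 - 10\right) - 75}{496 - 396} = \frac{-5 - 75}{100} = \left(-80\right) \frac{1}{100} = - \frac{4}{5}$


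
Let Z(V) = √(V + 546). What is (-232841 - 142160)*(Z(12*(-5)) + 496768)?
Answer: -186288496768 - 3375009*√6 ≈ -1.8630e+11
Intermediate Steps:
Z(V) = √(546 + V)
(-232841 - 142160)*(Z(12*(-5)) + 496768) = (-232841 - 142160)*(√(546 + 12*(-5)) + 496768) = -375001*(√(546 - 60) + 496768) = -375001*(√486 + 496768) = -375001*(9*√6 + 496768) = -375001*(496768 + 9*√6) = -186288496768 - 3375009*√6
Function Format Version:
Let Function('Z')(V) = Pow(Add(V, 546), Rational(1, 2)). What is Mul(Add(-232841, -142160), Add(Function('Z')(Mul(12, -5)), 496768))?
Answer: Add(-186288496768, Mul(-3375009, Pow(6, Rational(1, 2)))) ≈ -1.8630e+11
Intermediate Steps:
Function('Z')(V) = Pow(Add(546, V), Rational(1, 2))
Mul(Add(-232841, -142160), Add(Function('Z')(Mul(12, -5)), 496768)) = Mul(Add(-232841, -142160), Add(Pow(Add(546, Mul(12, -5)), Rational(1, 2)), 496768)) = Mul(-375001, Add(Pow(Add(546, -60), Rational(1, 2)), 496768)) = Mul(-375001, Add(Pow(486, Rational(1, 2)), 496768)) = Mul(-375001, Add(Mul(9, Pow(6, Rational(1, 2))), 496768)) = Mul(-375001, Add(496768, Mul(9, Pow(6, Rational(1, 2))))) = Add(-186288496768, Mul(-3375009, Pow(6, Rational(1, 2))))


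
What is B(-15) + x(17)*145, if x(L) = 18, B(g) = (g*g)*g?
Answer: -765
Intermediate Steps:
B(g) = g**3 (B(g) = g**2*g = g**3)
B(-15) + x(17)*145 = (-15)**3 + 18*145 = -3375 + 2610 = -765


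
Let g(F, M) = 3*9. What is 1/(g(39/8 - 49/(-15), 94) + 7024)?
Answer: 1/7051 ≈ 0.00014182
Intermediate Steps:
g(F, M) = 27
1/(g(39/8 - 49/(-15), 94) + 7024) = 1/(27 + 7024) = 1/7051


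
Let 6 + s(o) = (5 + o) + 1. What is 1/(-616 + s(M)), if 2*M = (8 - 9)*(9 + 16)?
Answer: -2/1257 ≈ -0.0015911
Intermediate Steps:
M = -25/2 (M = ((8 - 9)*(9 + 16))/2 = (-1*25)/2 = (1/2)*(-25) = -25/2 ≈ -12.500)
s(o) = o (s(o) = -6 + ((5 + o) + 1) = -6 + (6 + o) = o)
1/(-616 + s(M)) = 1/(-616 - 25/2) = 1/(-1257/2) = -2/1257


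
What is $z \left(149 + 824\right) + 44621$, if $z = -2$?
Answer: $42675$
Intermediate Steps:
$z \left(149 + 824\right) + 44621 = - 2 \left(149 + 824\right) + 44621 = \left(-2\right) 973 + 44621 = -1946 + 44621 = 42675$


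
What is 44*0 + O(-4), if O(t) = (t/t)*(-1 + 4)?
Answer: 3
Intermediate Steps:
O(t) = 3 (O(t) = 1*3 = 3)
44*0 + O(-4) = 44*0 + 3 = 0 + 3 = 3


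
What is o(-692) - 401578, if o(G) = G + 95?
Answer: -402175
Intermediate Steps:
o(G) = 95 + G
o(-692) - 401578 = (95 - 692) - 401578 = -597 - 401578 = -402175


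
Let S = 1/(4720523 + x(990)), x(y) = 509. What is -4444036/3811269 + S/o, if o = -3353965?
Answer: -70367648582657838949/60348304479523395720 ≈ -1.1660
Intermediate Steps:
S = 1/4721032 (S = 1/(4720523 + 509) = 1/4721032 ≈ 2.1182e-7)
-4444036/3811269 + S/o = -4444036/3811269 + (1/4721032)/(-3353965) = -4444036*1/3811269 + (1/4721032)*(-1/3353965) = -4444036/3811269 - 1/15834176091880 = -70367648582657838949/60348304479523395720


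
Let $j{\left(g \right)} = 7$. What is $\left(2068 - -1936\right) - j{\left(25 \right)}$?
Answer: $3997$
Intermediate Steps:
$\left(2068 - -1936\right) - j{\left(25 \right)} = \left(2068 - -1936\right) - 7 = \left(2068 + 1936\right) - 7 = 4004 - 7 = 3997$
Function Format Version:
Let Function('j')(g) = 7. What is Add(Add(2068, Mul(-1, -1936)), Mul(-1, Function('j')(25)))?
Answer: 3997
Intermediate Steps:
Add(Add(2068, Mul(-1, -1936)), Mul(-1, Function('j')(25))) = Add(Add(2068, Mul(-1, -1936)), Mul(-1, 7)) = Add(Add(2068, 1936), -7) = Add(4004, -7) = 3997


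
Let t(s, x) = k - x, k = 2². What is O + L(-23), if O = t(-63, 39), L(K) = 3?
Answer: -32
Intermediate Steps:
k = 4
t(s, x) = 4 - x
O = -35 (O = 4 - 1*39 = 4 - 39 = -35)
O + L(-23) = -35 + 3 = -32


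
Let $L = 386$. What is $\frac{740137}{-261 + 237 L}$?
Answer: $\frac{740137}{91221} \approx 8.1137$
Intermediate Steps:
$\frac{740137}{-261 + 237 L} = \frac{740137}{-261 + 237 \cdot 386} = \frac{740137}{-261 + 91482} = \frac{740137}{91221}$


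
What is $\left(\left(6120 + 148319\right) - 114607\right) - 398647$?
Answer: $-358815$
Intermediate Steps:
$\left(\left(6120 + 148319\right) - 114607\right) - 398647 = \left(154439 - 114607\right) - 398647 = 39832 - 398647 = -358815$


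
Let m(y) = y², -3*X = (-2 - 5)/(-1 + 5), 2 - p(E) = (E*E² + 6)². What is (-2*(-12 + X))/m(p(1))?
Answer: 137/13254 ≈ 0.010337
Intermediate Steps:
p(E) = 2 - (6 + E³)² (p(E) = 2 - (E*E² + 6)² = 2 - (E³ + 6)² = 2 - (6 + E³)²)
X = 7/12 (X = -(-2 - 5)/(3*(-1 + 5)) = -(-7)/(3*4) = -⅓*(-7/4) = 7/12 ≈ 0.58333)
(-2*(-12 + X))/m(p(1)) = (-2*(-12 + 7/12))/((2 - (6 + 1³)²)²) = (-2*(-137/12))/((2 - (6 + 1)²)²) = 137/(6*((2 - 1*7²)²)) = 137/(6*((2 - 1*49)²)) = 137/(6*((2 - 49)²)) = 137/(6*((-47)²)) = (137/6)/2209 = (137/6)*(1/2209) = 137/13254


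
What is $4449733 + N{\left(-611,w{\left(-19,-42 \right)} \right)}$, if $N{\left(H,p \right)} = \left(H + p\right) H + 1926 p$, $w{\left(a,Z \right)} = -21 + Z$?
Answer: $4740209$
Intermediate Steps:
$N{\left(H,p \right)} = 1926 p + H \left(H + p\right)$ ($N{\left(H,p \right)} = H \left(H + p\right) + 1926 p = 1926 p + H \left(H + p\right)$)
$4449733 + N{\left(-611,w{\left(-19,-42 \right)} \right)} = 4449733 + \left(\left(-611\right)^{2} + 1926 \left(-21 - 42\right) - 611 \left(-21 - 42\right)\right) = 4449733 + \left(373321 + 1926 \left(-63\right) - -38493\right) = 4449733 + \left(373321 - 121338 + 38493\right) = 4449733 + 290476 = 4740209$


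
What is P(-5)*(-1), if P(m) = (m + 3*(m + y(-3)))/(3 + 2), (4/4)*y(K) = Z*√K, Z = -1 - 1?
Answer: 4 + 6*I*√3/5 ≈ 4.0 + 2.0785*I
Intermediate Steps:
Z = -2
y(K) = -2*√K
P(m) = 4*m/5 - 6*I*√3/5 (P(m) = (m + 3*(m - 2*I*√3))/(3 + 2) = (m + 3*(m - 2*I*√3))/5 = (m + 3*(m - 2*I*√3))*(⅕) = (m + (3*m - 6*I*√3))*(⅕) = (4*m - 6*I*√3)*(⅕) = 4*m/5 - 6*I*√3/5)
P(-5)*(-1) = ((⅘)*(-5) - 6*I*√3/5)*(-1) = (-4 - 6*I*√3/5)*(-1) = 4 + 6*I*√3/5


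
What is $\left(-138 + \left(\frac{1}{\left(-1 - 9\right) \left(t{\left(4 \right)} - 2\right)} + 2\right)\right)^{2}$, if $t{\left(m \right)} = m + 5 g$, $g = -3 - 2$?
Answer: $\frac{978375841}{52900} \approx 18495.0$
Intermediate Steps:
$g = -5$
$t{\left(m \right)} = -25 + m$ ($t{\left(m \right)} = m + 5 \left(-5\right) = m - 25 = -25 + m$)
$\left(-138 + \left(\frac{1}{\left(-1 - 9\right) \left(t{\left(4 \right)} - 2\right)} + 2\right)\right)^{2} = \left(-138 + \left(\frac{1}{\left(-1 - 9\right) \left(\left(-25 + 4\right) - 2\right)} + 2\right)\right)^{2} = \left(-138 + \left(\frac{1}{\left(-1 - 9\right) \left(-21 - 2\right)} + 2\right)\right)^{2} = \left(-138 + \left(\frac{1}{\left(-10\right) \left(-23\right)} + 2\right)\right)^{2} = \left(-138 + \left(\left(- \frac{1}{10}\right) \left(- \frac{1}{23}\right) + 2\right)\right)^{2} = \left(-138 + \left(\frac{1}{230} + 2\right)\right)^{2} = \left(-138 + \frac{461}{230}\right)^{2} = \left(- \frac{31279}{230}\right)^{2} = \frac{978375841}{52900}$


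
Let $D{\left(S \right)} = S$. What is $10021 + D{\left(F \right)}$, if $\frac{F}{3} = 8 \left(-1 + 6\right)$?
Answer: $10141$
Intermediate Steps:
$F = 120$ ($F = 3 \cdot 8 \left(-1 + 6\right) = 3 \cdot 8 \cdot 5 = 3 \cdot 40 = 120$)
$10021 + D{\left(F \right)} = 10021 + 120 = 10141$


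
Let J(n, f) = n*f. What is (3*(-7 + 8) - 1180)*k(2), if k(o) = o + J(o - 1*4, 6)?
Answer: 11770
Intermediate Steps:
J(n, f) = f*n
k(o) = -24 + 7*o (k(o) = o + 6*(o - 1*4) = o + 6*(o - 4) = o + 6*(-4 + o) = o + (-24 + 6*o) = -24 + 7*o)
(3*(-7 + 8) - 1180)*k(2) = (3*(-7 + 8) - 1180)*(-24 + 7*2) = (3*1 - 1180)*(-24 + 14) = (3 - 1180)*(-10) = -1177*(-10) = 11770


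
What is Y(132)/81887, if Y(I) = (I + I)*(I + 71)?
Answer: 53592/81887 ≈ 0.65446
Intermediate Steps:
Y(I) = 2*I*(71 + I) (Y(I) = (2*I)*(71 + I) = 2*I*(71 + I))
Y(132)/81887 = (2*132*(71 + 132))/81887 = (2*132*203)*(1/81887) = 53592*(1/81887) = 53592/81887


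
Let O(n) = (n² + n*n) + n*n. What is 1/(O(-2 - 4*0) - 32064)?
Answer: -1/32052 ≈ -3.1199e-5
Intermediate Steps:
O(n) = 3*n² (O(n) = (n² + n²) + n² = 2*n² + n² = 3*n²)
1/(O(-2 - 4*0) - 32064) = 1/(3*(-2 - 4*0)² - 32064) = 1/(3*(-2 + 0)² - 32064) = 1/(3*(-2)² - 32064) = 1/(3*4 - 32064) = 1/(12 - 32064) = 1/(-32052) = -1/32052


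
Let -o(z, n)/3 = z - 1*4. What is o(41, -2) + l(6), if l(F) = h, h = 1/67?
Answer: -7436/67 ≈ -110.99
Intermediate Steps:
h = 1/67 ≈ 0.014925
l(F) = 1/67
o(z, n) = 12 - 3*z (o(z, n) = -3*(z - 1*4) = -3*(z - 4) = -3*(-4 + z) = 12 - 3*z)
o(41, -2) + l(6) = (12 - 3*41) + 1/67 = (12 - 123) + 1/67 = -111 + 1/67 = -7436/67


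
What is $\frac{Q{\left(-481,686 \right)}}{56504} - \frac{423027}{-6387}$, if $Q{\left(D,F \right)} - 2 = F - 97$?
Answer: $\frac{7968830775}{120297016} \approx 66.243$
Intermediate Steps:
$Q{\left(D,F \right)} = -95 + F$ ($Q{\left(D,F \right)} = 2 + \left(F - 97\right) = 2 + \left(-97 + F\right) = -95 + F$)
$\frac{Q{\left(-481,686 \right)}}{56504} - \frac{423027}{-6387} = \frac{-95 + 686}{56504} - \frac{423027}{-6387} = 591 \cdot \frac{1}{56504} - - \frac{141009}{2129} = \frac{591}{56504} + \frac{141009}{2129} = \frac{7968830775}{120297016}$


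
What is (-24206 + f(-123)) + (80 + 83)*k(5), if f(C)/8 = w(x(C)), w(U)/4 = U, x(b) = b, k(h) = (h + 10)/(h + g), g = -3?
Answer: -53839/2 ≈ -26920.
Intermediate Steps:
k(h) = (10 + h)/(-3 + h) (k(h) = (h + 10)/(h - 3) = (10 + h)/(-3 + h))
w(U) = 4*U
f(C) = 32*C (f(C) = 8*(4*C) = 32*C)
(-24206 + f(-123)) + (80 + 83)*k(5) = (-24206 + 32*(-123)) + (80 + 83)*((10 + 5)/(-3 + 5)) = (-24206 - 3936) + 163*(15/2) = -28142 + 163*((½)*15) = -28142 + 163*(15/2) = -28142 + 2445/2 = -53839/2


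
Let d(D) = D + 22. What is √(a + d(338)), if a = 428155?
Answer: √428515 ≈ 654.61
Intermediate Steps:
d(D) = 22 + D
√(a + d(338)) = √(428155 + (22 + 338)) = √(428155 + 360) = √428515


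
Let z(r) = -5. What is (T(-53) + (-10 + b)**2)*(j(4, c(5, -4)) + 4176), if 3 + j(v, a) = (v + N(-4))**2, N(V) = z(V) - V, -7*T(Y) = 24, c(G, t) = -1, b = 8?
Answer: 16728/7 ≈ 2389.7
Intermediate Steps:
T(Y) = -24/7 (T(Y) = -1/7*24 = -24/7)
N(V) = -5 - V
j(v, a) = -3 + (-1 + v)**2 (j(v, a) = -3 + (v + (-5 - 1*(-4)))**2 = -3 + (v + (-5 + 4))**2 = -3 + (v - 1)**2 = -3 + (-1 + v)**2)
(T(-53) + (-10 + b)**2)*(j(4, c(5, -4)) + 4176) = (-24/7 + (-10 + 8)**2)*((-3 + (-1 + 4)**2) + 4176) = (-24/7 + (-2)**2)*((-3 + 3**2) + 4176) = (-24/7 + 4)*((-3 + 9) + 4176) = 4*(6 + 4176)/7 = (4/7)*4182 = 16728/7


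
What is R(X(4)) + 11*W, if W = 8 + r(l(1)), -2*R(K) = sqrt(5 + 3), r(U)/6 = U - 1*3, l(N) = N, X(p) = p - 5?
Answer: -44 - sqrt(2) ≈ -45.414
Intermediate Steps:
X(p) = -5 + p
r(U) = -18 + 6*U (r(U) = 6*(U - 1*3) = 6*(U - 3) = 6*(-3 + U) = -18 + 6*U)
R(K) = -sqrt(2) (R(K) = -sqrt(5 + 3)/2 = -sqrt(2))
W = -4 (W = 8 + (-18 + 6*1) = 8 + (-18 + 6) = 8 - 12 = -4)
R(X(4)) + 11*W = -sqrt(2) + 11*(-4) = -sqrt(2) - 44 = -44 - sqrt(2)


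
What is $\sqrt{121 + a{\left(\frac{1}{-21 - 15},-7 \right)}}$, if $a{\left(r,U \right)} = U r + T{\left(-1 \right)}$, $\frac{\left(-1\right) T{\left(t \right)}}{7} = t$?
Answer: $\frac{\sqrt{4615}}{6} \approx 11.322$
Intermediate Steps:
$T{\left(t \right)} = - 7 t$
$a{\left(r,U \right)} = 7 + U r$ ($a{\left(r,U \right)} = U r - -7 = U r + 7 = 7 + U r$)
$\sqrt{121 + a{\left(\frac{1}{-21 - 15},-7 \right)}} = \sqrt{121 + \left(7 - \frac{7}{-21 - 15}\right)} = \sqrt{121 + \left(7 - \frac{7}{-36}\right)} = \sqrt{121 + \left(7 - - \frac{7}{36}\right)} = \sqrt{121 + \left(7 + \frac{7}{36}\right)} = \sqrt{121 + \frac{259}{36}} = \sqrt{\frac{4615}{36}} = \frac{\sqrt{4615}}{6}$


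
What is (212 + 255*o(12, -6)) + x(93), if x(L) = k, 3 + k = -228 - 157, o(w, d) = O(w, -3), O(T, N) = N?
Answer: -941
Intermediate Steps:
o(w, d) = -3
k = -388 (k = -3 + (-228 - 157) = -3 - 385 = -388)
x(L) = -388
(212 + 255*o(12, -6)) + x(93) = (212 + 255*(-3)) - 388 = (212 - 765) - 388 = -553 - 388 = -941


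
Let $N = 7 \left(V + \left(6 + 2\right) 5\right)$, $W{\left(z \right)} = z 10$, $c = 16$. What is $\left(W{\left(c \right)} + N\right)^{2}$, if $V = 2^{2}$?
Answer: $219024$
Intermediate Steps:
$V = 4$
$W{\left(z \right)} = 10 z$
$N = 308$ ($N = 7 \left(4 + \left(6 + 2\right) 5\right) = 7 \left(4 + 8 \cdot 5\right) = 7 \left(4 + 40\right) = 7 \cdot 44 = 308$)
$\left(W{\left(c \right)} + N\right)^{2} = \left(10 \cdot 16 + 308\right)^{2} = \left(160 + 308\right)^{2} = 468^{2} = 219024$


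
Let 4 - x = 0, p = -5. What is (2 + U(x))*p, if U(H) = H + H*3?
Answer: -90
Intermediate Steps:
x = 4 (x = 4 - 1*0 = 4 + 0 = 4)
U(H) = 4*H (U(H) = H + 3*H = 4*H)
(2 + U(x))*p = (2 + 4*4)*(-5) = (2 + 16)*(-5) = 18*(-5) = -90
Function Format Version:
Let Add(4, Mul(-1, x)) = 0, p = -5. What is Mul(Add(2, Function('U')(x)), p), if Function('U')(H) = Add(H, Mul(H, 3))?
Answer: -90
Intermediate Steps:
x = 4 (x = Add(4, Mul(-1, 0)) = Add(4, 0) = 4)
Function('U')(H) = Mul(4, H) (Function('U')(H) = Add(H, Mul(3, H)) = Mul(4, H))
Mul(Add(2, Function('U')(x)), p) = Mul(Add(2, Mul(4, 4)), -5) = Mul(Add(2, 16), -5) = Mul(18, -5) = -90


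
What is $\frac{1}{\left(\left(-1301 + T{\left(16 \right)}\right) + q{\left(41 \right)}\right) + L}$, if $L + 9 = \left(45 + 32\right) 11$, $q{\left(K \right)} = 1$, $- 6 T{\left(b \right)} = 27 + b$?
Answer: $- \frac{6}{2815} \approx -0.0021314$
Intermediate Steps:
$T{\left(b \right)} = - \frac{9}{2} - \frac{b}{6}$ ($T{\left(b \right)} = - \frac{27 + b}{6} = - \frac{9}{2} - \frac{b}{6}$)
$L = 838$ ($L = -9 + \left(45 + 32\right) 11 = -9 + 77 \cdot 11 = -9 + 847 = 838$)
$\frac{1}{\left(\left(-1301 + T{\left(16 \right)}\right) + q{\left(41 \right)}\right) + L} = \frac{1}{\left(\left(-1301 - \frac{43}{6}\right) + 1\right) + 838} = \frac{1}{\left(- \frac{7849}{6} + 1\right) + 838} = \frac{1}{- \frac{7843}{6} + 838} = \frac{1}{- \frac{2815}{6}} = - \frac{6}{2815}$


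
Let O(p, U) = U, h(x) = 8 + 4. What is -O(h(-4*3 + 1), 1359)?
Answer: -1359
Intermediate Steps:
h(x) = 12
-O(h(-4*3 + 1), 1359) = -1*1359 = -1359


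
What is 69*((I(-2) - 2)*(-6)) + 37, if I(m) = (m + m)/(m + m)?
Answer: 451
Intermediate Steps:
I(m) = 1 (I(m) = (2*m)/((2*m)) = (2*m)*(1/(2*m)) = 1)
69*((I(-2) - 2)*(-6)) + 37 = 69*((1 - 2)*(-6)) + 37 = 69*(-1*(-6)) + 37 = 69*6 + 37 = 414 + 37 = 451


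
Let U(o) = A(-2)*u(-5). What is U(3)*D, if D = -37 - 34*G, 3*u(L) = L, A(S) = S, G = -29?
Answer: 9490/3 ≈ 3163.3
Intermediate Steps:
u(L) = L/3
D = 949 (D = -37 - 34*(-29) = -37 + 986 = 949)
U(o) = 10/3 (U(o) = -2*(-5)/3 = -2*(-5/3) = 10/3)
U(3)*D = (10/3)*949 = 9490/3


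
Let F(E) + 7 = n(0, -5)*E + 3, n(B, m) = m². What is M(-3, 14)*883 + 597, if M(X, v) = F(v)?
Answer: 306115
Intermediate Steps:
F(E) = -4 + 25*E (F(E) = -7 + ((-5)²*E + 3) = -7 + (25*E + 3) = -7 + (3 + 25*E) = -4 + 25*E)
M(X, v) = -4 + 25*v
M(-3, 14)*883 + 597 = (-4 + 25*14)*883 + 597 = (-4 + 350)*883 + 597 = 346*883 + 597 = 305518 + 597 = 306115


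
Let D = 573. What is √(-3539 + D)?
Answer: I*√2966 ≈ 54.461*I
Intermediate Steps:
√(-3539 + D) = √(-3539 + 573) = √(-2966) = I*√2966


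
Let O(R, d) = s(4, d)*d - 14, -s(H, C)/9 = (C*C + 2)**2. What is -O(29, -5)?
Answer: -32791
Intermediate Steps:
s(H, C) = -9*(2 + C**2)**2 (s(H, C) = -9*(C*C + 2)**2 = -9*(C**2 + 2)**2 = -9*(2 + C**2)**2)
O(R, d) = -14 - 9*d*(2 + d**2)**2 (O(R, d) = (-9*(2 + d**2)**2)*d - 14 = -9*d*(2 + d**2)**2 - 14 = -14 - 9*d*(2 + d**2)**2)
-O(29, -5) = -(-14 - 9*(-5)*(2 + (-5)**2)**2) = -(-14 - 9*(-5)*(2 + 25)**2) = -(-14 - 9*(-5)*27**2) = -(-14 - 9*(-5)*729) = -(-14 + 32805) = -1*32791 = -32791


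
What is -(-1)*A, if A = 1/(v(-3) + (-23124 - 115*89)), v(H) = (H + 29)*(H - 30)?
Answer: -1/34217 ≈ -2.9225e-5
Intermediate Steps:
v(H) = (-30 + H)*(29 + H) (v(H) = (29 + H)*(-30 + H) = (-30 + H)*(29 + H))
A = -1/34217 (A = 1/((-870 + (-3)² - 1*(-3)) + (-23124 - 115*89)) = 1/((-870 + 9 + 3) + (-23124 - 1*10235)) = 1/(-858 + (-23124 - 10235)) = 1/(-858 - 33359) = 1/(-34217) = -1/34217 ≈ -2.9225e-5)
-(-1)*A = -(-1)*(-1)/34217 = -1*1/34217 = -1/34217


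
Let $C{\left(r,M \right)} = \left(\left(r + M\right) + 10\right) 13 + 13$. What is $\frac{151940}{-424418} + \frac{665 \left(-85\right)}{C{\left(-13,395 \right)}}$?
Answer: $- \frac{12383244455}{1084175781} \approx -11.422$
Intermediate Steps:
$C{\left(r,M \right)} = 143 + 13 M + 13 r$ ($C{\left(r,M \right)} = \left(\left(M + r\right) + 10\right) 13 + 13 = \left(10 + M + r\right) 13 + 13 = \left(130 + 13 M + 13 r\right) + 13 = 143 + 13 M + 13 r$)
$\frac{151940}{-424418} + \frac{665 \left(-85\right)}{C{\left(-13,395 \right)}} = \frac{151940}{-424418} + \frac{665 \left(-85\right)}{143 + 13 \cdot 395 + 13 \left(-13\right)} = 151940 \left(- \frac{1}{424418}\right) - \frac{56525}{143 + 5135 - 169} = - \frac{75970}{212209} - \frac{56525}{5109} = - \frac{12383244455}{1084175781}$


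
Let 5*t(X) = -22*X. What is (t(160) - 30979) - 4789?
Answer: -36472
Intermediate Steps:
t(X) = -22*X/5 (t(X) = (-22*X)/5 = -22*X/5)
(t(160) - 30979) - 4789 = (-22/5*160 - 30979) - 4789 = (-704 - 30979) - 4789 = -31683 - 4789 = -36472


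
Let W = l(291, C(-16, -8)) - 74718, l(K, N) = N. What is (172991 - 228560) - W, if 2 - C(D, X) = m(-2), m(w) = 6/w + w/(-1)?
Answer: 19146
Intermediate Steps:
m(w) = -w + 6/w (m(w) = 6/w + w*(-1) = 6/w - w = -w + 6/w)
C(D, X) = 3 (C(D, X) = 2 - (-1*(-2) + 6/(-2)) = 2 - (2 + 6*(-1/2)) = 2 - (2 - 3) = 2 - 1*(-1) = 2 + 1 = 3)
W = -74715 (W = 3 - 74718 = -74715)
(172991 - 228560) - W = (172991 - 228560) - 1*(-74715) = -55569 + 74715 = 19146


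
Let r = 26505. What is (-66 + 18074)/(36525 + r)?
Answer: 9004/31515 ≈ 0.28571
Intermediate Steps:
(-66 + 18074)/(36525 + r) = (-66 + 18074)/(36525 + 26505) = 18008/63030 = 18008*(1/63030) = 9004/31515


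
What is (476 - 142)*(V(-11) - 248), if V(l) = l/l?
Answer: -82498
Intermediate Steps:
V(l) = 1
(476 - 142)*(V(-11) - 248) = (476 - 142)*(1 - 248) = 334*(-247) = -82498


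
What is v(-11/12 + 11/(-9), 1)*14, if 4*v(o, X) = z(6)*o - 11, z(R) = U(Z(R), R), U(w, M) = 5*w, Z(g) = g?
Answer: -3157/12 ≈ -263.08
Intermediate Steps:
z(R) = 5*R
v(o, X) = -11/4 + 15*o/2 (v(o, X) = ((5*6)*o - 11)/4 = (30*o - 11)/4 = (-11 + 30*o)/4 = -11/4 + 15*o/2)
v(-11/12 + 11/(-9), 1)*14 = (-11/4 + 15*(-11/12 + 11/(-9))/2)*14 = (-11/4 + 15*(-11*1/12 + 11*(-1/9))/2)*14 = (-11/4 + 15*(-11/12 - 11/9)/2)*14 = (-11/4 + (15/2)*(-77/36))*14 = (-11/4 - 385/24)*14 = -451/24*14 = -3157/12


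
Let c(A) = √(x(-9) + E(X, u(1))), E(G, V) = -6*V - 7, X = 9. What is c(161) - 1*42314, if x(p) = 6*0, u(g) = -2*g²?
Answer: -42314 + √5 ≈ -42312.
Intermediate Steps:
E(G, V) = -7 - 6*V
x(p) = 0
c(A) = √5 (c(A) = √(0 + (-7 - (-12)*1²)) = √(0 + (-7 - (-12))) = √(0 + (-7 - 6*(-2))) = √(0 + (-7 + 12)) = √(0 + 5) = √5)
c(161) - 1*42314 = √5 - 1*42314 = √5 - 42314 = -42314 + √5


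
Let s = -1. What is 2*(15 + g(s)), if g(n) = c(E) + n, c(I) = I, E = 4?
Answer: 36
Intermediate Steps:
g(n) = 4 + n
2*(15 + g(s)) = 2*(15 + (4 - 1)) = 2*(15 + 3) = 2*18 = 36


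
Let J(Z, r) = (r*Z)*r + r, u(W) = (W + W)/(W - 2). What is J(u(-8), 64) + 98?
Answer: 33578/5 ≈ 6715.6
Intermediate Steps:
u(W) = 2*W/(-2 + W) (u(W) = (2*W)/(-2 + W) = 2*W/(-2 + W))
J(Z, r) = r + Z*r² (J(Z, r) = (Z*r)*r + r = Z*r² + r = r + Z*r²)
J(u(-8), 64) + 98 = 64*(1 + (2*(-8)/(-2 - 8))*64) + 98 = 64*(1 + (2*(-8)/(-10))*64) + 98 = 64*(1 + (2*(-8)*(-⅒))*64) + 98 = 64*(1 + (8/5)*64) + 98 = 64*(1 + 512/5) + 98 = 64*(517/5) + 98 = 33088/5 + 98 = 33578/5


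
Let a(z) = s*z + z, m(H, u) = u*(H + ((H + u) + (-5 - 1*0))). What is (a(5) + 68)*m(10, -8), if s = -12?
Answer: -728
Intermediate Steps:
m(H, u) = u*(-5 + u + 2*H) (m(H, u) = u*(H + ((H + u) + (-5 + 0))) = u*(H + ((H + u) - 5)) = u*(H + (-5 + H + u)) = u*(-5 + u + 2*H))
a(z) = -11*z (a(z) = -12*z + z = -11*z)
(a(5) + 68)*m(10, -8) = (-11*5 + 68)*(-8*(-5 - 8 + 2*10)) = (-55 + 68)*(-8*(-5 - 8 + 20)) = 13*(-8*7) = 13*(-56) = -728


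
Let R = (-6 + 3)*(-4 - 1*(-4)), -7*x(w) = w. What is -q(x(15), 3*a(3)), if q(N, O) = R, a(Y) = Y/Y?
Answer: 0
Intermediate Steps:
a(Y) = 1
x(w) = -w/7
R = 0 (R = -3*(-4 + 4) = -3*0 = 0)
q(N, O) = 0
-q(x(15), 3*a(3)) = -1*0 = 0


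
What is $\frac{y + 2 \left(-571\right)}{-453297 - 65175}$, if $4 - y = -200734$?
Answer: $- \frac{16633}{43206} \approx -0.38497$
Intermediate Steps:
$y = 200738$ ($y = 4 - -200734 = 4 + 200734 = 200738$)
$\frac{y + 2 \left(-571\right)}{-453297 - 65175} = \frac{200738 + 2 \left(-571\right)}{-453297 - 65175} = \frac{200738 - 1142}{-518472} = 199596 \left(- \frac{1}{518472}\right) = - \frac{16633}{43206}$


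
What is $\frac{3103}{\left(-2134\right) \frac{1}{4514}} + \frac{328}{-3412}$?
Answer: $- \frac{5974048257}{910151} \approx -6563.8$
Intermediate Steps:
$\frac{3103}{\left(-2134\right) \frac{1}{4514}} + \frac{328}{-3412} = \frac{3103}{\left(-2134\right) \frac{1}{4514}} + 328 \left(- \frac{1}{3412}\right) = \frac{3103}{- \frac{1067}{2257}} - \frac{82}{853} = 3103 \left(- \frac{2257}{1067}\right) - \frac{82}{853} = - \frac{7003471}{1067} - \frac{82}{853} = - \frac{5974048257}{910151}$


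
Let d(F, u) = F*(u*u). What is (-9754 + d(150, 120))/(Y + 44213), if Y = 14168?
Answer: 2150246/58381 ≈ 36.831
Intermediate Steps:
d(F, u) = F*u²
(-9754 + d(150, 120))/(Y + 44213) = (-9754 + 150*120²)/(14168 + 44213) = (-9754 + 150*14400)/58381 = (-9754 + 2160000)*(1/58381) = 2150246*(1/58381) = 2150246/58381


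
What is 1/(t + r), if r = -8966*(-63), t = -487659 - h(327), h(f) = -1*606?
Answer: 1/77805 ≈ 1.2853e-5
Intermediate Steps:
h(f) = -606
t = -487053 (t = -487659 - 1*(-606) = -487659 + 606 = -487053)
r = 564858
1/(t + r) = 1/(-487053 + 564858) = 1/77805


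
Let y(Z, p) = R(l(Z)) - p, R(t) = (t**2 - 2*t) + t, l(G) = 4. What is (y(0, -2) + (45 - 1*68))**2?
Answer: 81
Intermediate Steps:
R(t) = t**2 - t
y(Z, p) = 12 - p (y(Z, p) = 4*(-1 + 4) - p = 4*3 - p = 12 - p)
(y(0, -2) + (45 - 1*68))**2 = ((12 - 1*(-2)) + (45 - 1*68))**2 = ((12 + 2) + (45 - 68))**2 = (14 - 23)**2 = (-9)**2 = 81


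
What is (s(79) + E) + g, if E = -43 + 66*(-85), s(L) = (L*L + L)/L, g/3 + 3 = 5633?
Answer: 11317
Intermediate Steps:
g = 16890 (g = -9 + 3*5633 = -9 + 16899 = 16890)
s(L) = (L + L²)/L (s(L) = (L² + L)/L = (L + L²)/L)
E = -5653 (E = -43 - 5610 = -5653)
(s(79) + E) + g = ((1 + 79) - 5653) + 16890 = (80 - 5653) + 16890 = -5573 + 16890 = 11317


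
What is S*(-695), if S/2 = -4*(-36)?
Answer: -200160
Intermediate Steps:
S = 288 (S = 2*(-4*(-36)) = 2*144 = 288)
S*(-695) = 288*(-695) = -200160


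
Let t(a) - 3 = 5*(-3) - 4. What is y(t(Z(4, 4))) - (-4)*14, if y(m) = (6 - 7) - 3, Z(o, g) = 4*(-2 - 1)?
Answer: 52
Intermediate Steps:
Z(o, g) = -12 (Z(o, g) = 4*(-3) = -12)
t(a) = -16 (t(a) = 3 + (5*(-3) - 4) = 3 + (-15 - 4) = 3 - 19 = -16)
y(m) = -4 (y(m) = -1 - 3 = -4)
y(t(Z(4, 4))) - (-4)*14 = -4 - (-4)*14 = -4 - 1*(-56) = -4 + 56 = 52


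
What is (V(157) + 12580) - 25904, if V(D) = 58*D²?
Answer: 1416318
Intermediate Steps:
(V(157) + 12580) - 25904 = (58*157² + 12580) - 25904 = (58*24649 + 12580) - 25904 = (1429642 + 12580) - 25904 = 1442222 - 25904 = 1416318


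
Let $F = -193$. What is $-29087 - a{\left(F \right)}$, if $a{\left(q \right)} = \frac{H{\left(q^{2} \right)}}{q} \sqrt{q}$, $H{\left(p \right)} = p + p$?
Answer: $-29087 + 386 i \sqrt{193} \approx -29087.0 + 5362.5 i$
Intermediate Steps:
$H{\left(p \right)} = 2 p$
$a{\left(q \right)} = 2 q^{\frac{3}{2}}$ ($a{\left(q \right)} = \frac{2 q^{2}}{q} \sqrt{q} = 2 q \sqrt{q} = 2 q^{\frac{3}{2}}$)
$-29087 - a{\left(F \right)} = -29087 - 2 \left(-193\right)^{\frac{3}{2}} = -29087 - 2 \left(- 193 i \sqrt{193}\right) = -29087 - - 386 i \sqrt{193} = -29087 + 386 i \sqrt{193}$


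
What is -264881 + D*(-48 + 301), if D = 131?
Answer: -231738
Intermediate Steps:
-264881 + D*(-48 + 301) = -264881 + 131*(-48 + 301) = -264881 + 131*253 = -264881 + 33143 = -231738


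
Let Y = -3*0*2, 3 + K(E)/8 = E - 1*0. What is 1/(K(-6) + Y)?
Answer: -1/72 ≈ -0.013889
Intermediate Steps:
K(E) = -24 + 8*E (K(E) = -24 + 8*(E - 1*0) = -24 + 8*(E + 0) = -24 + 8*E)
Y = 0 (Y = 0*2 = 0)
1/(K(-6) + Y) = 1/((-24 + 8*(-6)) + 0) = 1/((-24 - 48) + 0) = 1/(-72 + 0) = 1/(-72) = -1/72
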